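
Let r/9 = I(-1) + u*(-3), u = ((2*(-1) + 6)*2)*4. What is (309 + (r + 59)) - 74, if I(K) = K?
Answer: -579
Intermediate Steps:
u = 32 (u = ((-2 + 6)*2)*4 = (4*2)*4 = 8*4 = 32)
r = -873 (r = 9*(-1 + 32*(-3)) = 9*(-1 - 96) = 9*(-97) = -873)
(309 + (r + 59)) - 74 = (309 + (-873 + 59)) - 74 = (309 - 814) - 74 = -505 - 74 = -579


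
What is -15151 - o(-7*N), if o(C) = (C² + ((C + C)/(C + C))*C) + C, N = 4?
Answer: -15879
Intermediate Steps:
o(C) = C² + 2*C (o(C) = (C² + ((2*C)/((2*C)))*C) + C = (C² + ((2*C)*(1/(2*C)))*C) + C = (C² + 1*C) + C = (C² + C) + C = (C + C²) + C = C² + 2*C)
-15151 - o(-7*N) = -15151 - (-7*4)*(2 - 7*4) = -15151 - (-28)*(2 - 28) = -15151 - (-28)*(-26) = -15151 - 1*728 = -15151 - 728 = -15879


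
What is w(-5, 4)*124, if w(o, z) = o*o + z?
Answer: 3596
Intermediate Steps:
w(o, z) = z + o² (w(o, z) = o² + z = z + o²)
w(-5, 4)*124 = (4 + (-5)²)*124 = (4 + 25)*124 = 29*124 = 3596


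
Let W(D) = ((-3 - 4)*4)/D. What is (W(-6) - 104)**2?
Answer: 88804/9 ≈ 9867.1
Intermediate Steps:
W(D) = -28/D (W(D) = (-7*4)/D = -28/D)
(W(-6) - 104)**2 = (-28/(-6) - 104)**2 = (-28*(-1/6) - 104)**2 = (14/3 - 104)**2 = (-298/3)**2 = 88804/9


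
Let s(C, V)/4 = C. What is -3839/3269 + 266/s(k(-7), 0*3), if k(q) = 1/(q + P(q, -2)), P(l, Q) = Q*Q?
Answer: -1312009/6538 ≈ -200.67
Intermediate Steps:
P(l, Q) = Q²
k(q) = 1/(4 + q) (k(q) = 1/(q + (-2)²) = 1/(q + 4) = 1/(4 + q))
s(C, V) = 4*C
-3839/3269 + 266/s(k(-7), 0*3) = -3839/3269 + 266/((4/(4 - 7))) = -3839*1/3269 + 266/((4/(-3))) = -3839/3269 + 266/((4*(-⅓))) = -3839/3269 + 266/(-4/3) = -3839/3269 + 266*(-¾) = -3839/3269 - 399/2 = -1312009/6538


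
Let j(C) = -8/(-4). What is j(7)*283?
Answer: 566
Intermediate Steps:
j(C) = 2 (j(C) = -8*(-¼) = 2)
j(7)*283 = 2*283 = 566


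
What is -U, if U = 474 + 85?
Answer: -559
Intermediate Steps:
U = 559
-U = -1*559 = -559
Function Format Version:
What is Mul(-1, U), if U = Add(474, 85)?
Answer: -559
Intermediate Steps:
U = 559
Mul(-1, U) = Mul(-1, 559) = -559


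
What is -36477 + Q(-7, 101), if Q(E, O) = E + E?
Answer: -36491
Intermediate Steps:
Q(E, O) = 2*E
-36477 + Q(-7, 101) = -36477 + 2*(-7) = -36477 - 14 = -36491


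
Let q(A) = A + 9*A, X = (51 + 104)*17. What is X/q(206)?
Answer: 527/412 ≈ 1.2791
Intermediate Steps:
X = 2635 (X = 155*17 = 2635)
q(A) = 10*A
X/q(206) = 2635/((10*206)) = 2635/2060 = 2635*(1/2060) = 527/412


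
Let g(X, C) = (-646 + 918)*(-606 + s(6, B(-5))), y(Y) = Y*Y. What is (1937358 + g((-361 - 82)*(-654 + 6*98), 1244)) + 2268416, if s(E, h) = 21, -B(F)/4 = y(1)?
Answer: 4046654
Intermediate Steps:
y(Y) = Y²
B(F) = -4 (B(F) = -4*1² = -4*1 = -4)
g(X, C) = -159120 (g(X, C) = (-646 + 918)*(-606 + 21) = 272*(-585) = -159120)
(1937358 + g((-361 - 82)*(-654 + 6*98), 1244)) + 2268416 = (1937358 - 159120) + 2268416 = 1778238 + 2268416 = 4046654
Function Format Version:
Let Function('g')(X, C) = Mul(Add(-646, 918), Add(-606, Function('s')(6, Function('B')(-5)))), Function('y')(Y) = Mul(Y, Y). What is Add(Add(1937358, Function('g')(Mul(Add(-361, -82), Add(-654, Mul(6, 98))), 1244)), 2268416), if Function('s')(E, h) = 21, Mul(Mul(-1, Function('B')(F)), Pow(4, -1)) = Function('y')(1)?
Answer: 4046654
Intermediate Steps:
Function('y')(Y) = Pow(Y, 2)
Function('B')(F) = -4 (Function('B')(F) = Mul(-4, Pow(1, 2)) = Mul(-4, 1) = -4)
Function('g')(X, C) = -159120 (Function('g')(X, C) = Mul(Add(-646, 918), Add(-606, 21)) = Mul(272, -585) = -159120)
Add(Add(1937358, Function('g')(Mul(Add(-361, -82), Add(-654, Mul(6, 98))), 1244)), 2268416) = Add(Add(1937358, -159120), 2268416) = Add(1778238, 2268416) = 4046654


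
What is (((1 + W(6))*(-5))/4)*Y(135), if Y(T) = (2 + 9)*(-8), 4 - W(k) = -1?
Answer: 660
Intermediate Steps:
W(k) = 5 (W(k) = 4 - 1*(-1) = 4 + 1 = 5)
Y(T) = -88 (Y(T) = 11*(-8) = -88)
(((1 + W(6))*(-5))/4)*Y(135) = (((1 + 5)*(-5))/4)*(-88) = ((6*(-5))*(¼))*(-88) = -30*¼*(-88) = -15/2*(-88) = 660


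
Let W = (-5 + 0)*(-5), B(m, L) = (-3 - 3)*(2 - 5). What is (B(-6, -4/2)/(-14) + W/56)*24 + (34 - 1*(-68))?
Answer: 573/7 ≈ 81.857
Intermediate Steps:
B(m, L) = 18 (B(m, L) = -6*(-3) = 18)
W = 25 (W = -5*(-5) = 25)
(B(-6, -4/2)/(-14) + W/56)*24 + (34 - 1*(-68)) = (18/(-14) + 25/56)*24 + (34 - 1*(-68)) = (18*(-1/14) + 25*(1/56))*24 + (34 + 68) = (-9/7 + 25/56)*24 + 102 = -47/56*24 + 102 = -141/7 + 102 = 573/7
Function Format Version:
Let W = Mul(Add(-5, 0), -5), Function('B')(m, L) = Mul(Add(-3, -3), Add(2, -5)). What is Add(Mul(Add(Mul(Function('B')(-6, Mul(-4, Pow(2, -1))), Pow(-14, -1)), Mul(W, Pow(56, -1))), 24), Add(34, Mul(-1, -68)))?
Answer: Rational(573, 7) ≈ 81.857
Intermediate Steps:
Function('B')(m, L) = 18 (Function('B')(m, L) = Mul(-6, -3) = 18)
W = 25 (W = Mul(-5, -5) = 25)
Add(Mul(Add(Mul(Function('B')(-6, Mul(-4, Pow(2, -1))), Pow(-14, -1)), Mul(W, Pow(56, -1))), 24), Add(34, Mul(-1, -68))) = Add(Mul(Add(Mul(18, Pow(-14, -1)), Mul(25, Pow(56, -1))), 24), Add(34, Mul(-1, -68))) = Add(Mul(Add(Mul(18, Rational(-1, 14)), Mul(25, Rational(1, 56))), 24), Add(34, 68)) = Add(Mul(Add(Rational(-9, 7), Rational(25, 56)), 24), 102) = Add(Mul(Rational(-47, 56), 24), 102) = Add(Rational(-141, 7), 102) = Rational(573, 7)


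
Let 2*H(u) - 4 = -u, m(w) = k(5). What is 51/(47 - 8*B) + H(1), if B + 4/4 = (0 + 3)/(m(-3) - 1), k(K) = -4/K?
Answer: 921/410 ≈ 2.2463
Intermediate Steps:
m(w) = -4/5
H(u) = 2 - u/2 (H(u) = 2 + (-u)/2 = 2 - u/2)
B = -8/3 (B = -1 + (0 + 3)/(-4/5 - 1) = -1 + 3/(-9/5) = -1 + 3*(-5/9) = -1 - 5/3 = -8/3 ≈ -2.6667)
51/(47 - 8*B) + H(1) = 51/(47 - 8*(-8/3)) + (2 - 1/2*1) = 51/(47 + 64/3) + (2 - 1/2) = 51/(205/3) + 3/2 = 51*(3/205) + 3/2 = 153/205 + 3/2 = 921/410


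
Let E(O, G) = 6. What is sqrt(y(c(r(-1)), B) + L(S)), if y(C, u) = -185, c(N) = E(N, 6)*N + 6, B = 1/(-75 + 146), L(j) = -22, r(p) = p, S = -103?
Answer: 3*I*sqrt(23) ≈ 14.387*I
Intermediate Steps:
B = 1/71 ≈ 0.014085
c(N) = 6 + 6*N (c(N) = 6*N + 6 = 6 + 6*N)
sqrt(y(c(r(-1)), B) + L(S)) = sqrt(-185 - 22) = sqrt(-207) = 3*I*sqrt(23)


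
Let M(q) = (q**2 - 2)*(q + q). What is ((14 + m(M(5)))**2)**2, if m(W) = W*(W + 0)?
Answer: 7839391829394828816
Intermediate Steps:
M(q) = 2*q*(-2 + q**2) (M(q) = (-2 + q**2)*(2*q) = 2*q*(-2 + q**2))
m(W) = W**2 (m(W) = W*W = W**2)
((14 + m(M(5)))**2)**2 = ((14 + (2*5*(-2 + 5**2))**2)**2)**2 = ((14 + (2*5*(-2 + 25))**2)**2)**2 = ((14 + (2*5*23)**2)**2)**2 = ((14 + 230**2)**2)**2 = ((14 + 52900)**2)**2 = (52914**2)**2 = 2799891396**2 = 7839391829394828816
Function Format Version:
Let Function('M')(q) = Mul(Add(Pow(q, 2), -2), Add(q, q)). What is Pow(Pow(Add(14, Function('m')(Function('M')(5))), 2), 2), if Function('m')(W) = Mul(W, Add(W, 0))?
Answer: 7839391829394828816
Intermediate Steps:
Function('M')(q) = Mul(2, q, Add(-2, Pow(q, 2))) (Function('M')(q) = Mul(Add(-2, Pow(q, 2)), Mul(2, q)) = Mul(2, q, Add(-2, Pow(q, 2))))
Function('m')(W) = Pow(W, 2) (Function('m')(W) = Mul(W, W) = Pow(W, 2))
Pow(Pow(Add(14, Function('m')(Function('M')(5))), 2), 2) = Pow(Pow(Add(14, Pow(Mul(2, 5, Add(-2, Pow(5, 2))), 2)), 2), 2) = Pow(Pow(Add(14, Pow(Mul(2, 5, Add(-2, 25)), 2)), 2), 2) = Pow(Pow(Add(14, Pow(Mul(2, 5, 23), 2)), 2), 2) = Pow(Pow(Add(14, Pow(230, 2)), 2), 2) = Pow(Pow(Add(14, 52900), 2), 2) = Pow(Pow(52914, 2), 2) = Pow(2799891396, 2) = 7839391829394828816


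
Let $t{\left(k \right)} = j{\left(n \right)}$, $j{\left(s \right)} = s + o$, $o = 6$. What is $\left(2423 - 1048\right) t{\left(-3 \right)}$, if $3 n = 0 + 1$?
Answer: $\frac{26125}{3} \approx 8708.3$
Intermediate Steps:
$n = \frac{1}{3}$ ($n = \frac{0 + 1}{3} = \frac{1}{3} \cdot 1 = \frac{1}{3} \approx 0.33333$)
$j{\left(s \right)} = 6 + s$ ($j{\left(s \right)} = s + 6 = 6 + s$)
$t{\left(k \right)} = \frac{19}{3}$ ($t{\left(k \right)} = 6 + \frac{1}{3} = \frac{19}{3}$)
$\left(2423 - 1048\right) t{\left(-3 \right)} = \left(2423 - 1048\right) \frac{19}{3} = 1375 \cdot \frac{19}{3} = \frac{26125}{3}$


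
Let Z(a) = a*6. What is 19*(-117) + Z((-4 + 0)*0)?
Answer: -2223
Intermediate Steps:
Z(a) = 6*a
19*(-117) + Z((-4 + 0)*0) = 19*(-117) + 6*((-4 + 0)*0) = -2223 + 6*(-4*0) = -2223 + 6*0 = -2223 + 0 = -2223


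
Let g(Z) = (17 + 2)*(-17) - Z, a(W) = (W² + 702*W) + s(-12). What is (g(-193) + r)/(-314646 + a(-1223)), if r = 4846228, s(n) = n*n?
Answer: 4846098/322681 ≈ 15.018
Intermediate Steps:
s(n) = n²
a(W) = 144 + W² + 702*W (a(W) = (W² + 702*W) + (-12)² = (W² + 702*W) + 144 = 144 + W² + 702*W)
g(Z) = -323 - Z (g(Z) = 19*(-17) - Z = -323 - Z)
(g(-193) + r)/(-314646 + a(-1223)) = ((-323 - 1*(-193)) + 4846228)/(-314646 + (144 + (-1223)² + 702*(-1223))) = ((-323 + 193) + 4846228)/(-314646 + (144 + 1495729 - 858546)) = (-130 + 4846228)/(-314646 + 637327) = 4846098/322681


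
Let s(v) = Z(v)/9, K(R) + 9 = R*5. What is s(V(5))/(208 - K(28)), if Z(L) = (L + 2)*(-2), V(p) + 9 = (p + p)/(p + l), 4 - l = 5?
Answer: 1/77 ≈ 0.012987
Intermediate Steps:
l = -1 (l = 4 - 1*5 = 4 - 5 = -1)
K(R) = -9 + 5*R (K(R) = -9 + R*5 = -9 + 5*R)
V(p) = -9 + 2*p/(-1 + p) (V(p) = -9 + (p + p)/(p - 1) = -9 + (2*p)/(-1 + p) = -9 + 2*p/(-1 + p))
Z(L) = -4 - 2*L (Z(L) = (2 + L)*(-2) = -4 - 2*L)
s(v) = -4/9 - 2*v/9 (s(v) = (-4 - 2*v)/9 = (-4 - 2*v)*(⅑) = -4/9 - 2*v/9)
s(V(5))/(208 - K(28)) = (-4/9 - 2*(9 - 7*5)/(9*(-1 + 5)))/(208 - (-9 + 5*28)) = (-4/9 - 2*(9 - 35)/(9*4))/(208 - (-9 + 140)) = (-4/9 - (-26)/18)/(208 - 1*131) = (-4/9 - 2/9*(-13/2))/(208 - 131) = (-4/9 + 13/9)/77 = 1*(1/77) = 1/77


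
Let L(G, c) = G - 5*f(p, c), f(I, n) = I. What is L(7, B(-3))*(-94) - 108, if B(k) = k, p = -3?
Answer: -2176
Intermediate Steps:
L(G, c) = 15 + G (L(G, c) = G - 5*(-3) = G + 15 = 15 + G)
L(7, B(-3))*(-94) - 108 = (15 + 7)*(-94) - 108 = 22*(-94) - 108 = -2068 - 108 = -2176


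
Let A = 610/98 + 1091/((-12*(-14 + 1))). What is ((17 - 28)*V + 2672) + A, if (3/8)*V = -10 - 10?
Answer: 25010287/7644 ≈ 3271.9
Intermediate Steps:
V = -160/3 (V = 8*(-10 - 10)/3 = (8/3)*(-20) = -160/3 ≈ -53.333)
A = 101039/7644 (A = 610*(1/98) + 1091/((-12*(-13))) = 305/49 + 1091/156 = 101039/7644 ≈ 13.218)
((17 - 28)*V + 2672) + A = ((17 - 28)*(-160/3) + 2672) + 101039/7644 = (-11*(-160/3) + 2672) + 101039/7644 = (1760/3 + 2672) + 101039/7644 = 9776/3 + 101039/7644 = 25010287/7644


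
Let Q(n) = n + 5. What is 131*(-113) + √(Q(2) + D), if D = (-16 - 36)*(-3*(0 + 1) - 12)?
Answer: -14803 + √787 ≈ -14775.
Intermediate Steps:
D = 780 (D = -52*(-3*1 - 12) = -52*(-3 - 12) = -52*(-15) = 780)
Q(n) = 5 + n
131*(-113) + √(Q(2) + D) = 131*(-113) + √((5 + 2) + 780) = -14803 + √(7 + 780) = -14803 + √787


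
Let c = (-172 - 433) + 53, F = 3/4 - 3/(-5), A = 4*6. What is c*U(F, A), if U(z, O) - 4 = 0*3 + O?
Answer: -15456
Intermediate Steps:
A = 24
F = 27/20 (F = 3*(¼) - 3*(-⅕) = ¾ + ⅗ = 27/20 ≈ 1.3500)
U(z, O) = 4 + O (U(z, O) = 4 + (0*3 + O) = 4 + (0 + O) = 4 + O)
c = -552 (c = -605 + 53 = -552)
c*U(F, A) = -552*(4 + 24) = -552*28 = -15456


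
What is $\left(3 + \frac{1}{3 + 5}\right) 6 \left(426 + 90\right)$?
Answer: $9675$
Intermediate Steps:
$\left(3 + \frac{1}{3 + 5}\right) 6 \left(426 + 90\right) = \left(3 + \frac{1}{8}\right) 6 \cdot 516 = \frac{25}{8} \cdot 6 \cdot 516 = \frac{75}{4} \cdot 516 = 9675$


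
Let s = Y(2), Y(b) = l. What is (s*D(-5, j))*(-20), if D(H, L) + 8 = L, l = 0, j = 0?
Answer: 0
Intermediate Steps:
D(H, L) = -8 + L
Y(b) = 0
s = 0
(s*D(-5, j))*(-20) = (0*(-8 + 0))*(-20) = (0*(-8))*(-20) = 0*(-20) = 0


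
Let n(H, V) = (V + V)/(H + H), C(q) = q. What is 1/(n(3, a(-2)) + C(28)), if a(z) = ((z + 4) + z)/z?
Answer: 1/28 ≈ 0.035714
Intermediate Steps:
a(z) = (4 + 2*z)/z (a(z) = ((4 + z) + z)/z = (4 + 2*z)/z)
n(H, V) = V/H (n(H, V) = (2*V)/((2*H)) = (2*V)*(1/(2*H)) = V/H)
1/(n(3, a(-2)) + C(28)) = 1/((2 + 4/(-2))/3 + 28) = 1/((2 + 4*(-½))*(⅓) + 28) = 1/((2 - 2)*(⅓) + 28) = 1/(0*(⅓) + 28) = 1/(0 + 28) = 1/28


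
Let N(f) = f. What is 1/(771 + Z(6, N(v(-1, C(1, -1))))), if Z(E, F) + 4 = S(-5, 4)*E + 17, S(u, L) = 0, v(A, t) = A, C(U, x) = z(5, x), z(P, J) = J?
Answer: 1/784 ≈ 0.0012755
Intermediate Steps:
C(U, x) = x
Z(E, F) = 13 (Z(E, F) = -4 + (0*E + 17) = -4 + (0 + 17) = -4 + 17 = 13)
1/(771 + Z(6, N(v(-1, C(1, -1))))) = 1/(771 + 13) = 1/784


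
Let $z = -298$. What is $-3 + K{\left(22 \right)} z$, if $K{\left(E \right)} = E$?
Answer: $-6559$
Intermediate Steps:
$-3 + K{\left(22 \right)} z = -3 + 22 \left(-298\right) = -3 - 6556 = -6559$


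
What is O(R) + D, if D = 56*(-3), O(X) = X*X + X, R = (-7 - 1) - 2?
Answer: -78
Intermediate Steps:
R = -10 (R = -8 - 2 = -10)
O(X) = X + X² (O(X) = X² + X = X + X²)
D = -168
O(R) + D = -10*(1 - 10) - 168 = -10*(-9) - 168 = 90 - 168 = -78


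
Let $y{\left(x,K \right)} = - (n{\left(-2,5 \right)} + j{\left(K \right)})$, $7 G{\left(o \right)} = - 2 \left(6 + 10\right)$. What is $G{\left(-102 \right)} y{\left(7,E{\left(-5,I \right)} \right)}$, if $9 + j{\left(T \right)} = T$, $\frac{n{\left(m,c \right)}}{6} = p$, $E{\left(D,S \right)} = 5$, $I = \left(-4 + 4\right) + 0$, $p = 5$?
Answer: $\frac{832}{7} \approx 118.86$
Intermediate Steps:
$I = 0$ ($I = 0 + 0 = 0$)
$n{\left(m,c \right)} = 30$ ($n{\left(m,c \right)} = 6 \cdot 5 = 30$)
$j{\left(T \right)} = -9 + T$
$G{\left(o \right)} = - \frac{32}{7}$ ($G{\left(o \right)} = \frac{\left(-2\right) \left(6 + 10\right)}{7} = \frac{\left(-2\right) 16}{7} = \frac{1}{7} \left(-32\right) = - \frac{32}{7}$)
$y{\left(x,K \right)} = -21 - K$ ($y{\left(x,K \right)} = - (30 + \left(-9 + K\right)) = - (21 + K) = -21 - K$)
$G{\left(-102 \right)} y{\left(7,E{\left(-5,I \right)} \right)} = - \frac{32 \left(-21 - 5\right)}{7} = \left(- \frac{32}{7}\right) \left(-26\right) = \frac{832}{7}$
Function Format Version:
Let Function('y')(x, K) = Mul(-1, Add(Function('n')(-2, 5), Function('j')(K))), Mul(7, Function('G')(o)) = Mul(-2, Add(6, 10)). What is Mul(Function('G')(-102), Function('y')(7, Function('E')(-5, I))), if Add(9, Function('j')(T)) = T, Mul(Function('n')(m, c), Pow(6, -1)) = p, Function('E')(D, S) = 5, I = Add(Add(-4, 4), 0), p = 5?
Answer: Rational(832, 7) ≈ 118.86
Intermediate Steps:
I = 0 (I = Add(0, 0) = 0)
Function('n')(m, c) = 30 (Function('n')(m, c) = Mul(6, 5) = 30)
Function('j')(T) = Add(-9, T)
Function('G')(o) = Rational(-32, 7) (Function('G')(o) = Mul(Rational(1, 7), Mul(-2, Add(6, 10))) = Mul(Rational(1, 7), Mul(-2, 16)) = Mul(Rational(1, 7), -32) = Rational(-32, 7))
Function('y')(x, K) = Add(-21, Mul(-1, K)) (Function('y')(x, K) = Mul(-1, Add(30, Add(-9, K))) = Mul(-1, Add(21, K)) = Add(-21, Mul(-1, K)))
Mul(Function('G')(-102), Function('y')(7, Function('E')(-5, I))) = Mul(Rational(-32, 7), Add(-21, Mul(-1, 5))) = Mul(Rational(-32, 7), Add(-21, -5)) = Mul(Rational(-32, 7), -26) = Rational(832, 7)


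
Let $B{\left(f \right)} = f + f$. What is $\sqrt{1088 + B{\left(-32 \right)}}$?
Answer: $32$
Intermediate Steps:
$B{\left(f \right)} = 2 f$
$\sqrt{1088 + B{\left(-32 \right)}} = \sqrt{1088 + 2 \left(-32\right)} = \sqrt{1088 - 64} = \sqrt{1024} = 32$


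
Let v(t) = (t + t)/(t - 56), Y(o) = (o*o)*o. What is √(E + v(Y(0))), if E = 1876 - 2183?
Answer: I*√307 ≈ 17.521*I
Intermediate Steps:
E = -307
Y(o) = o³ (Y(o) = o²*o = o³)
v(t) = 2*t/(-56 + t) (v(t) = (2*t)/(-56 + t) = 2*t/(-56 + t))
√(E + v(Y(0))) = √(-307 + 2*0³/(-56 + 0³)) = √(-307 + 2*0/(-56 + 0)) = √(-307 + 2*0/(-56)) = √(-307 + 2*0*(-1/56)) = √(-307 + 0) = √(-307) = I*√307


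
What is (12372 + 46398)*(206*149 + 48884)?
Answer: 4676799060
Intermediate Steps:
(12372 + 46398)*(206*149 + 48884) = 58770*(30694 + 48884) = 58770*79578 = 4676799060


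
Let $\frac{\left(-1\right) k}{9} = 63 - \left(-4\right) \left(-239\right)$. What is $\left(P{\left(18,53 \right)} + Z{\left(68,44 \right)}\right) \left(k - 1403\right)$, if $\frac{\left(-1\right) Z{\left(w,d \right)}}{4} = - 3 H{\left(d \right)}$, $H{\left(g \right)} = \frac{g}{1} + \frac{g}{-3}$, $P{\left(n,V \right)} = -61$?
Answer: $1930494$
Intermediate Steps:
$k = 8037$ ($k = - 9 \left(63 - \left(-4\right) \left(-239\right)\right) = - 9 \left(63 - 956\right) = \left(-9\right) \left(-893\right) = 8037$)
$H{\left(g \right)} = \frac{2 g}{3}$ ($H{\left(g \right)} = g 1 + g \left(- \frac{1}{3}\right) = g - \frac{g}{3} = \frac{2 g}{3}$)
$Z{\left(w,d \right)} = 8 d$ ($Z{\left(w,d \right)} = - 4 \left(- 3 \frac{2 d}{3}\right) = - 4 \left(- 2 d\right) = 8 d$)
$\left(P{\left(18,53 \right)} + Z{\left(68,44 \right)}\right) \left(k - 1403\right) = \left(-61 + 8 \cdot 44\right) \left(8037 - 1403\right) = \left(-61 + 352\right) 6634 = 291 \cdot 6634 = 1930494$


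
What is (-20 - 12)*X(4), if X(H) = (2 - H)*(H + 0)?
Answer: 256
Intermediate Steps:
X(H) = H*(2 - H) (X(H) = (2 - H)*H = H*(2 - H))
(-20 - 12)*X(4) = (-20 - 12)*(4*(2 - 1*4)) = -128*(2 - 4) = -128*(-2) = -32*(-8) = 256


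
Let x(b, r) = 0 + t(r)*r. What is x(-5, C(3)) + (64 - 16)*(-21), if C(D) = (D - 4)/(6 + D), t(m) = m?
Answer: -81647/81 ≈ -1008.0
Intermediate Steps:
C(D) = (-4 + D)/(6 + D)
x(b, r) = r² (x(b, r) = 0 + r*r = 0 + r² = r²)
x(-5, C(3)) + (64 - 16)*(-21) = ((-4 + 3)/(6 + 3))² + (64 - 16)*(-21) = (-1/9)² + 48*(-21) = ((⅑)*(-1))² - 1008 = (-⅑)² - 1008 = 1/81 - 1008 = -81647/81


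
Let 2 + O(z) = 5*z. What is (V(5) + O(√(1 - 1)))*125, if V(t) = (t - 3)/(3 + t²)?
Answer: -3375/14 ≈ -241.07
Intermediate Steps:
V(t) = (-3 + t)/(3 + t²)
O(z) = -2 + 5*z
(V(5) + O(√(1 - 1)))*125 = ((-3 + 5)/(3 + 5²) + (-2 + 5*√(1 - 1)))*125 = (2/(3 + 25) + (-2 + 5*√0))*125 = (2/28 + (-2 + 5*0))*125 = ((1/28)*2 + (-2 + 0))*125 = (1/14 - 2)*125 = -27/14*125 = -3375/14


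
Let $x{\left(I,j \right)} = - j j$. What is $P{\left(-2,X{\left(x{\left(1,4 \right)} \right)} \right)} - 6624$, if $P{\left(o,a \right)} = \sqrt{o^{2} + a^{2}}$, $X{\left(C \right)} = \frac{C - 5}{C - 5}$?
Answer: $-6624 + \sqrt{5} \approx -6621.8$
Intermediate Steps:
$x{\left(I,j \right)} = - j^{2}$
$X{\left(C \right)} = 1$ ($X{\left(C \right)} = \frac{-5 + C}{-5 + C} = 1$)
$P{\left(o,a \right)} = \sqrt{a^{2} + o^{2}}$
$P{\left(-2,X{\left(x{\left(1,4 \right)} \right)} \right)} - 6624 = \sqrt{1^{2} + \left(-2\right)^{2}} - 6624 = \sqrt{1 + 4} - 6624 = \sqrt{5} - 6624 = -6624 + \sqrt{5}$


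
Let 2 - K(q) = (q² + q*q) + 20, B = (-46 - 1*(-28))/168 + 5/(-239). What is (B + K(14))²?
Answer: 7532702908929/44782864 ≈ 1.6821e+5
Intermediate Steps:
B = -857/6692 (B = (-46 + 28)*(1/168) + 5*(-1/239) = -18*1/168 - 5/239 = -3/28 - 5/239 = -857/6692 ≈ -0.12806)
K(q) = -18 - 2*q² (K(q) = 2 - ((q² + q*q) + 20) = 2 - ((q² + q²) + 20) = 2 - (2*q² + 20) = 2 - (20 + 2*q²) = 2 + (-20 - 2*q²) = -18 - 2*q²)
(B + K(14))² = (-857/6692 + (-18 - 2*14²))² = (-857/6692 + (-18 - 2*196))² = (-857/6692 + (-18 - 392))² = (-857/6692 - 410)² = (-2744577/6692)² = 7532702908929/44782864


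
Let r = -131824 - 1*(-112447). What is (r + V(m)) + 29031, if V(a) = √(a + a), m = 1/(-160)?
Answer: 9654 + I*√5/20 ≈ 9654.0 + 0.1118*I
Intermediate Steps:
m = -1/160 ≈ -0.0062500
r = -19377 (r = -131824 + 112447 = -19377)
V(a) = √2*√a (V(a) = √(2*a) = √2*√a)
(r + V(m)) + 29031 = (-19377 + √2*√(-1/160)) + 29031 = (-19377 + √2*(I*√10/40)) + 29031 = (-19377 + I*√5/20) + 29031 = 9654 + I*√5/20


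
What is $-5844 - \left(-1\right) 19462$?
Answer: $13618$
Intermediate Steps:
$-5844 - \left(-1\right) 19462 = -5844 - -19462 = -5844 + 19462 = 13618$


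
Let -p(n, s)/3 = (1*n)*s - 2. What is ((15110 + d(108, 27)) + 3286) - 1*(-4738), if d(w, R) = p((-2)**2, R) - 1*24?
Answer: 22792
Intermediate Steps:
p(n, s) = 6 - 3*n*s (p(n, s) = -3*((1*n)*s - 2) = -3*(n*s - 2) = -3*(-2 + n*s) = 6 - 3*n*s)
d(w, R) = -18 - 12*R (d(w, R) = (6 - 3*(-2)**2*R) - 1*24 = (6 - 3*4*R) - 24 = (6 - 12*R) - 24 = -18 - 12*R)
((15110 + d(108, 27)) + 3286) - 1*(-4738) = ((15110 + (-18 - 12*27)) + 3286) - 1*(-4738) = ((15110 + (-18 - 324)) + 3286) + 4738 = ((15110 - 342) + 3286) + 4738 = (14768 + 3286) + 4738 = 18054 + 4738 = 22792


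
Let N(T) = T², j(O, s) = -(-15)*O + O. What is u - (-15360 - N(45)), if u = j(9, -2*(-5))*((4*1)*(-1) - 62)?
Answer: 7881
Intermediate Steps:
j(O, s) = 16*O (j(O, s) = 15*O + O = 16*O)
u = -9504 (u = (16*9)*((4*1)*(-1) - 62) = 144*(4*(-1) - 62) = 144*(-4 - 62) = 144*(-66) = -9504)
u - (-15360 - N(45)) = -9504 - (-15360 - 1*45²) = -9504 - (-15360 - 1*2025) = -9504 - (-15360 - 2025) = -9504 - 1*(-17385) = -9504 + 17385 = 7881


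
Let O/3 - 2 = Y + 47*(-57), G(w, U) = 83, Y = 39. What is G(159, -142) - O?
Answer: 7997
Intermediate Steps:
O = -7914 (O = 6 + 3*(39 + 47*(-57)) = 6 + 3*(39 - 2679) = 6 + 3*(-2640) = 6 - 7920 = -7914)
G(159, -142) - O = 83 - 1*(-7914) = 83 + 7914 = 7997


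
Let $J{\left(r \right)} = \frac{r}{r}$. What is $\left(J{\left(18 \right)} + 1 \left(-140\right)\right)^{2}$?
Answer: $19321$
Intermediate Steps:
$J{\left(r \right)} = 1$
$\left(J{\left(18 \right)} + 1 \left(-140\right)\right)^{2} = \left(1 + 1 \left(-140\right)\right)^{2} = \left(1 - 140\right)^{2} = \left(-139\right)^{2} = 19321$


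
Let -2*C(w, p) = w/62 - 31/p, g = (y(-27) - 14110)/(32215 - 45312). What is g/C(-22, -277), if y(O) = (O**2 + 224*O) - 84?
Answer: 167558131/13660171 ≈ 12.266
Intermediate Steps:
y(O) = -84 + O**2 + 224*O
g = 19513/13097 (g = ((-84 + (-27)**2 + 224*(-27)) - 14110)/(32215 - 45312) = ((-84 + 729 - 6048) - 14110)/(-13097) = (-5403 - 14110)*(-1/13097) = -19513*(-1/13097) = 19513/13097 ≈ 1.4899)
C(w, p) = -w/124 + 31/(2*p) (C(w, p) = -(w/62 - 31/p)/2 = -(-31/p + w/62)/2 = -w/124 + 31/(2*p))
g/C(-22, -277) = 19513/(13097*(((1/124)*(1922 - 1*(-277)*(-22))/(-277)))) = 19513/(13097*(((1/124)*(-1/277)*(1922 - 6094)))) = 19513/(13097*(((1/124)*(-1/277)*(-4172)))) = 19513/(13097*(1043/8587)) = (19513/13097)*(8587/1043) = 167558131/13660171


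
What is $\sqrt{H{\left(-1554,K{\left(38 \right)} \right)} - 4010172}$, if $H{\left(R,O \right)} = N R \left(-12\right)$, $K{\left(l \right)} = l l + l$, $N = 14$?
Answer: $10 i \sqrt{37491} \approx 1936.3 i$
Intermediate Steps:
$K{\left(l \right)} = l + l^{2}$ ($K{\left(l \right)} = l^{2} + l = l + l^{2}$)
$H{\left(R,O \right)} = - 168 R$ ($H{\left(R,O \right)} = 14 R \left(-12\right) = - 168 R$)
$\sqrt{H{\left(-1554,K{\left(38 \right)} \right)} - 4010172} = \sqrt{\left(-168\right) \left(-1554\right) - 4010172} = \sqrt{261072 - 4010172} = \sqrt{-3749100} = 10 i \sqrt{37491}$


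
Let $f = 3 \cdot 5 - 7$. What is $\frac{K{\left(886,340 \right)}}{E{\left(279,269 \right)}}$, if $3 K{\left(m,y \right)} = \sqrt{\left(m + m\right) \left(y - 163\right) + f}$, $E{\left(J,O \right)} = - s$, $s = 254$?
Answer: $- \frac{\sqrt{78413}}{381} \approx -0.73497$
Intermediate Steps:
$f = 8$ ($f = 15 - 7 = 8$)
$E{\left(J,O \right)} = -254$ ($E{\left(J,O \right)} = \left(-1\right) 254 = -254$)
$K{\left(m,y \right)} = \frac{\sqrt{8 + 2 m \left(-163 + y\right)}}{3}$ ($K{\left(m,y \right)} = \frac{\sqrt{\left(m + m\right) \left(y - 163\right) + 8}}{3} = \frac{\sqrt{2 m \left(-163 + y\right) + 8}}{3} = \frac{\sqrt{8 + 2 m \left(-163 + y\right)}}{3}$)
$\frac{K{\left(886,340 \right)}}{E{\left(279,269 \right)}} = \frac{\frac{1}{3} \sqrt{8 - 288836 + 2 \cdot 886 \cdot 340}}{-254} = \frac{\sqrt{8 - 288836 + 602480}}{3} \left(- \frac{1}{254}\right) = \frac{\sqrt{313652}}{3} \left(- \frac{1}{254}\right) = \frac{2 \sqrt{78413}}{3} \left(- \frac{1}{254}\right) = - \frac{\sqrt{78413}}{381}$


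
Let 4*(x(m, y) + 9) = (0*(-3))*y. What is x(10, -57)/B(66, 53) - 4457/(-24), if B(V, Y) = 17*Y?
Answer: 4015541/21624 ≈ 185.70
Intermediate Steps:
x(m, y) = -9 (x(m, y) = -9 + ((0*(-3))*y)/4 = -9 + (0*y)/4 = -9 + (¼)*0 = -9 + 0 = -9)
x(10, -57)/B(66, 53) - 4457/(-24) = -9/(17*53) - 4457/(-24) = -9/901 - 4457*(-1/24) = -9*1/901 + 4457/24 = -9/901 + 4457/24 = 4015541/21624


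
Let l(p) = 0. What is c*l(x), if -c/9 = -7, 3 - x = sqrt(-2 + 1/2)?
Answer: 0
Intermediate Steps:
x = 3 - I*sqrt(6)/2 (x = 3 - sqrt(-2 + 1/2) = 3 - sqrt(-3/2) = 3 - I*sqrt(6)/2 ≈ 3.0 - 1.2247*I)
c = 63 (c = -9*(-7) = 63)
c*l(x) = 63*0 = 0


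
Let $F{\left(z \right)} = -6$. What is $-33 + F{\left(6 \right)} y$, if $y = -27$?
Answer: $129$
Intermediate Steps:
$-33 + F{\left(6 \right)} y = -33 - -162 = -33 + 162 = 129$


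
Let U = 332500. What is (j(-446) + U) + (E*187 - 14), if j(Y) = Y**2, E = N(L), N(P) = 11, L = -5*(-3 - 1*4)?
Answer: 533459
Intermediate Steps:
L = 35 (L = -5*(-3 - 4) = -5*(-7) = 35)
E = 11
(j(-446) + U) + (E*187 - 14) = ((-446)**2 + 332500) + (11*187 - 14) = (198916 + 332500) + (2057 - 14) = 531416 + 2043 = 533459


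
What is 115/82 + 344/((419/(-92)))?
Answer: -2546951/34358 ≈ -74.130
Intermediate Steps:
115/82 + 344/((419/(-92))) = 115*(1/82) + 344/((419*(-1/92))) = 115/82 + 344/(-419/92) = 115/82 + 344*(-92/419) = 115/82 - 31648/419 = -2546951/34358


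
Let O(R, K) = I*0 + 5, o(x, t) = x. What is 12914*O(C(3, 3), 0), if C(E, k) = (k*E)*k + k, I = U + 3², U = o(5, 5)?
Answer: 64570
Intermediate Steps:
U = 5
I = 14 (I = 5 + 3² = 5 + 9 = 14)
C(E, k) = k + E*k² (C(E, k) = (E*k)*k + k = E*k² + k = k + E*k²)
O(R, K) = 5 (O(R, K) = 14*0 + 5 = 0 + 5 = 5)
12914*O(C(3, 3), 0) = 12914*5 = 64570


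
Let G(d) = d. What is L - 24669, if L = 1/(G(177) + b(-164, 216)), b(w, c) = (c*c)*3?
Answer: -3457237004/140145 ≈ -24669.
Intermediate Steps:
b(w, c) = 3*c² (b(w, c) = c²*3 = 3*c²)
L = 1/140145 (L = 1/(177 + 3*216²) = 1/(177 + 3*46656) = 1/(177 + 139968) = 1/140145 ≈ 7.1355e-6)
L - 24669 = 1/140145 - 24669 = -3457237004/140145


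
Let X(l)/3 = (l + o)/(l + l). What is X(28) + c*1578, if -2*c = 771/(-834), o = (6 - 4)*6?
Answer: 1423581/1946 ≈ 731.54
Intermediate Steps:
o = 12 (o = 2*6 = 12)
X(l) = 3*(12 + l)/(2*l) (X(l) = 3*((l + 12)/(l + l)) = 3*((12 + l)/((2*l))) = 3*((12 + l)*(1/(2*l))) = 3*((12 + l)/(2*l)) = 3*(12 + l)/(2*l))
c = 257/556 (c = -771/(2*(-834)) = -771*(-1)/(2*834) = -½*(-257/278) = 257/556 ≈ 0.46223)
X(28) + c*1578 = (3/2 + 18/28) + (257/556)*1578 = (3/2 + 18*(1/28)) + 202773/278 = (3/2 + 9/14) + 202773/278 = 15/7 + 202773/278 = 1423581/1946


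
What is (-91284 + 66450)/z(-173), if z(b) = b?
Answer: 24834/173 ≈ 143.55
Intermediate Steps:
(-91284 + 66450)/z(-173) = (-91284 + 66450)/(-173) = -24834*(-1/173) = 24834/173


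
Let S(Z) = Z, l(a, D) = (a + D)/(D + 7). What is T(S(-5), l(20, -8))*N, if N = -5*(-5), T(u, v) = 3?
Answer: 75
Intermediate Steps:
l(a, D) = (D + a)/(7 + D)
N = 25
T(S(-5), l(20, -8))*N = 3*25 = 75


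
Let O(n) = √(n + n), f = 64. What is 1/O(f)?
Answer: √2/16 ≈ 0.088388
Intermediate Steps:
O(n) = √2*√n (O(n) = √(2*n) = √2*√n)
1/O(f) = 1/(√2*√64) = 1/(√2*8) = 1/(8*√2) = √2/16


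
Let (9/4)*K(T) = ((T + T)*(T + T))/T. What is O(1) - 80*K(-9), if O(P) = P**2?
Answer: 1281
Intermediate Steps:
K(T) = 16*T/9 (K(T) = 4*(((T + T)*(T + T))/T)/9 = 4*(((2*T)*(2*T))/T)/9 = 4*((4*T**2)/T)/9 = 4*(4*T)/9 = 16*T/9)
O(1) - 80*K(-9) = 1**2 - 1280*(-9)/9 = 1 - 80*(-16) = 1 + 1280 = 1281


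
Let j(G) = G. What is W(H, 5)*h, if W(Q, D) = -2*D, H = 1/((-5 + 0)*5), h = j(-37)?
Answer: 370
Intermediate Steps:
h = -37
H = -1/25 (H = 1/(-5*5) = 1/(-25) = 1*(-1/25) = -1/25 ≈ -0.040000)
W(H, 5)*h = -2*5*(-37) = -10*(-37) = 370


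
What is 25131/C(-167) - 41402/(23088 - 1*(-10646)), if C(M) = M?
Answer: -2558932/16867 ≈ -151.71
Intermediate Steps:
25131/C(-167) - 41402/(23088 - 1*(-10646)) = 25131/(-167) - 41402/(23088 - 1*(-10646)) = 25131*(-1/167) - 41402/(23088 + 10646) = -25131/167 - 41402/33734 = -25131/167 - 41402*1/33734 = -25131/167 - 20701/16867 = -2558932/16867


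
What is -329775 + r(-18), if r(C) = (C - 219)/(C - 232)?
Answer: -82443513/250 ≈ -3.2977e+5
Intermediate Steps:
r(C) = (-219 + C)/(-232 + C)
-329775 + r(-18) = -329775 + (-219 - 18)/(-232 - 18) = -329775 - 237/(-250) = -329775 - 1/250*(-237) = -329775 + 237/250 = -82443513/250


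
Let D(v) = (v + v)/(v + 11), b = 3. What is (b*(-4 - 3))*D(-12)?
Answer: -504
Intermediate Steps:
D(v) = 2*v/(11 + v) (D(v) = (2*v)/(11 + v) = 2*v/(11 + v))
(b*(-4 - 3))*D(-12) = (3*(-4 - 3))*(2*(-12)/(11 - 12)) = (3*(-7))*(2*(-12)/(-1)) = -42*(-12)*(-1) = -21*24 = -504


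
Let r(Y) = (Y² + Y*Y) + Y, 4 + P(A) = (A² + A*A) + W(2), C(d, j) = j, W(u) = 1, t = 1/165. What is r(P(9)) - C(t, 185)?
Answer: 50536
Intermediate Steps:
t = 1/165 ≈ 0.0060606
P(A) = -3 + 2*A² (P(A) = -4 + ((A² + A*A) + 1) = -4 + ((A² + A²) + 1) = -4 + (2*A² + 1) = -4 + (1 + 2*A²) = -3 + 2*A²)
r(Y) = Y + 2*Y² (r(Y) = (Y² + Y²) + Y = 2*Y² + Y = Y + 2*Y²)
r(P(9)) - C(t, 185) = (-3 + 2*9²)*(1 + 2*(-3 + 2*9²)) - 1*185 = (-3 + 2*81)*(1 + 2*(-3 + 2*81)) - 185 = (-3 + 162)*(1 + 2*(-3 + 162)) - 185 = 159*(1 + 2*159) - 185 = 159*(1 + 318) - 185 = 159*319 - 185 = 50721 - 185 = 50536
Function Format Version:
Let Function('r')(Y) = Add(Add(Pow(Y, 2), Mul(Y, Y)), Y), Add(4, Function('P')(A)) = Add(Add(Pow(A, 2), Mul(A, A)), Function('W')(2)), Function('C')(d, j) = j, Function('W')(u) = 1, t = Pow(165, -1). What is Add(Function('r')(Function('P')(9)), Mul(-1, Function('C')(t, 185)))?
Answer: 50536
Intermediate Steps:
t = Rational(1, 165) ≈ 0.0060606
Function('P')(A) = Add(-3, Mul(2, Pow(A, 2))) (Function('P')(A) = Add(-4, Add(Add(Pow(A, 2), Mul(A, A)), 1)) = Add(-4, Add(Add(Pow(A, 2), Pow(A, 2)), 1)) = Add(-4, Add(Mul(2, Pow(A, 2)), 1)) = Add(-4, Add(1, Mul(2, Pow(A, 2)))) = Add(-3, Mul(2, Pow(A, 2))))
Function('r')(Y) = Add(Y, Mul(2, Pow(Y, 2))) (Function('r')(Y) = Add(Add(Pow(Y, 2), Pow(Y, 2)), Y) = Add(Mul(2, Pow(Y, 2)), Y) = Add(Y, Mul(2, Pow(Y, 2))))
Add(Function('r')(Function('P')(9)), Mul(-1, Function('C')(t, 185))) = Add(Mul(Add(-3, Mul(2, Pow(9, 2))), Add(1, Mul(2, Add(-3, Mul(2, Pow(9, 2)))))), Mul(-1, 185)) = Add(Mul(Add(-3, Mul(2, 81)), Add(1, Mul(2, Add(-3, Mul(2, 81))))), -185) = Add(Mul(Add(-3, 162), Add(1, Mul(2, Add(-3, 162)))), -185) = Add(Mul(159, Add(1, Mul(2, 159))), -185) = Add(Mul(159, Add(1, 318)), -185) = Add(Mul(159, 319), -185) = Add(50721, -185) = 50536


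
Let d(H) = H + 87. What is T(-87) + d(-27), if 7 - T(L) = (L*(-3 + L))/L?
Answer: 157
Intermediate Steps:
d(H) = 87 + H
T(L) = 10 - L (T(L) = 7 - L*(-3 + L)/L = 7 - (-3 + L) = 7 + (3 - L) = 10 - L)
T(-87) + d(-27) = (10 - 1*(-87)) + (87 - 27) = (10 + 87) + 60 = 97 + 60 = 157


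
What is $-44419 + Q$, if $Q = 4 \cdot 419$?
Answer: $-42743$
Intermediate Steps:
$Q = 1676$
$-44419 + Q = -44419 + 1676 = -42743$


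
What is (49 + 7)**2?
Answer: 3136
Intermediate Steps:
(49 + 7)**2 = 56**2 = 3136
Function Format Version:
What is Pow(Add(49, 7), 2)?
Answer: 3136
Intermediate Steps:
Pow(Add(49, 7), 2) = Pow(56, 2) = 3136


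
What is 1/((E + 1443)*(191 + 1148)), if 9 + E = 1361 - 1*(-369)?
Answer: 1/4236596 ≈ 2.3604e-7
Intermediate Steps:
E = 1721 (E = -9 + (1361 - 1*(-369)) = -9 + (1361 + 369) = -9 + 1730 = 1721)
1/((E + 1443)*(191 + 1148)) = 1/((1721 + 1443)*(191 + 1148)) = 1/(3164*1339) = 1/4236596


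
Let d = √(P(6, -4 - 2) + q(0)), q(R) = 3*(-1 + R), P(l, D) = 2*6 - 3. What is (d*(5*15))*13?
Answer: 975*√6 ≈ 2388.3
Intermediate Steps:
P(l, D) = 9 (P(l, D) = 12 - 3 = 9)
q(R) = -3 + 3*R
d = √6 (d = √(9 + (-3 + 3*0)) = √(9 + (-3 + 0)) = √(9 - 3) = √6 ≈ 2.4495)
(d*(5*15))*13 = (√6*(5*15))*13 = (√6*75)*13 = (75*√6)*13 = 975*√6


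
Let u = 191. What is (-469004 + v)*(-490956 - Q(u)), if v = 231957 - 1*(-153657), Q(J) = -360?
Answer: 40910800440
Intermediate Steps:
v = 385614 (v = 231957 + 153657 = 385614)
(-469004 + v)*(-490956 - Q(u)) = (-469004 + 385614)*(-490956 - 1*(-360)) = -83390*(-490956 + 360) = -83390*(-490596) = 40910800440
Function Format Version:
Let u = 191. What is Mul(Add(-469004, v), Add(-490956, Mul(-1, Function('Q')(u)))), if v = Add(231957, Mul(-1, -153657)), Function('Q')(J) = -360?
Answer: 40910800440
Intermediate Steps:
v = 385614 (v = Add(231957, 153657) = 385614)
Mul(Add(-469004, v), Add(-490956, Mul(-1, Function('Q')(u)))) = Mul(Add(-469004, 385614), Add(-490956, Mul(-1, -360))) = Mul(-83390, Add(-490956, 360)) = Mul(-83390, -490596) = 40910800440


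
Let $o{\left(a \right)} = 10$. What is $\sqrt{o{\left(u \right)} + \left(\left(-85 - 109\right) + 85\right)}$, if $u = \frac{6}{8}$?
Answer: $3 i \sqrt{11} \approx 9.9499 i$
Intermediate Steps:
$u = \frac{3}{4}$ ($u = 6 \cdot \frac{1}{8} = \frac{3}{4} \approx 0.75$)
$\sqrt{o{\left(u \right)} + \left(\left(-85 - 109\right) + 85\right)} = \sqrt{10 + \left(\left(-85 - 109\right) + 85\right)} = \sqrt{10 + \left(-194 + 85\right)} = \sqrt{10 - 109} = \sqrt{-99} = 3 i \sqrt{11}$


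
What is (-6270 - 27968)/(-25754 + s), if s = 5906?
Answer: 17119/9924 ≈ 1.7250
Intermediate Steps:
(-6270 - 27968)/(-25754 + s) = (-6270 - 27968)/(-25754 + 5906) = -34238/(-19848) = -34238*(-1/19848) = 17119/9924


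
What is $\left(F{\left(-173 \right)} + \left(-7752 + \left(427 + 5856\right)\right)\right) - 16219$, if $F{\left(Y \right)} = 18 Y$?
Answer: $-20802$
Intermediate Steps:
$\left(F{\left(-173 \right)} + \left(-7752 + \left(427 + 5856\right)\right)\right) - 16219 = \left(18 \left(-173\right) + \left(-7752 + \left(427 + 5856\right)\right)\right) - 16219 = \left(-3114 + \left(-7752 + 6283\right)\right) - 16219 = \left(-3114 - 1469\right) - 16219 = -4583 - 16219 = -20802$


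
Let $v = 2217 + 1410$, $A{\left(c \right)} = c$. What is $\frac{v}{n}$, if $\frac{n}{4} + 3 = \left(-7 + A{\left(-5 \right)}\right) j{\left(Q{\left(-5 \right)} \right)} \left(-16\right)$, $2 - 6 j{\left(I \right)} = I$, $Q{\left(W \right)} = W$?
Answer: $\frac{279}{68} \approx 4.1029$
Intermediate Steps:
$j{\left(I \right)} = \frac{1}{3} - \frac{I}{6}$
$v = 3627$
$n = 884$ ($n = -12 + 4 \left(-7 - 5\right) \left(\frac{1}{3} - - \frac{5}{6}\right) \left(-16\right) = -12 + 4 - 12 \left(\frac{1}{3} + \frac{5}{6}\right) \left(-16\right) = -12 + 4 \left(-12\right) \frac{7}{6} \left(-16\right) = -12 + 4 \left(\left(-14\right) \left(-16\right)\right) = -12 + 4 \cdot 224 = -12 + 896 = 884$)
$\frac{v}{n} = \frac{3627}{884} = 3627 \cdot \frac{1}{884} = \frac{279}{68}$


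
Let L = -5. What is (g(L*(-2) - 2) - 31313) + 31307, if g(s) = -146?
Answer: -152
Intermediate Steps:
(g(L*(-2) - 2) - 31313) + 31307 = (-146 - 31313) + 31307 = -31459 + 31307 = -152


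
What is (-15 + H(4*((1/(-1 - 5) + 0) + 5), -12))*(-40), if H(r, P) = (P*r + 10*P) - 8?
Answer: 15000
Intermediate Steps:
H(r, P) = -8 + 10*P + P*r (H(r, P) = (10*P + P*r) - 8 = -8 + 10*P + P*r)
(-15 + H(4*((1/(-1 - 5) + 0) + 5), -12))*(-40) = (-15 + (-8 + 10*(-12) - 48*((1/(-1 - 5) + 0) + 5)))*(-40) = (-15 + (-8 - 120 - 48*((1/(-6) + 0) + 5)))*(-40) = (-15 + (-8 - 120 - 48*((-⅙ + 0) + 5)))*(-40) = (-15 + (-8 - 120 - 48*(-⅙ + 5)))*(-40) = (-15 + (-8 - 120 - 48*29/6))*(-40) = (-15 + (-8 - 120 - 12*58/3))*(-40) = (-15 + (-8 - 120 - 232))*(-40) = (-15 - 360)*(-40) = -375*(-40) = 15000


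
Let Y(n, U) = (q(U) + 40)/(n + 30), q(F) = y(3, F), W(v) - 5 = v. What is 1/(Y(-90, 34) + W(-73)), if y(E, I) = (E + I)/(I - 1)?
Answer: -1980/135997 ≈ -0.014559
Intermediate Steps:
y(E, I) = (E + I)/(-1 + I)
W(v) = 5 + v
q(F) = (3 + F)/(-1 + F)
Y(n, U) = (40 + (3 + U)/(-1 + U))/(30 + n) (Y(n, U) = ((3 + U)/(-1 + U) + 40)/(n + 30) = (40 + (3 + U)/(-1 + U))/(30 + n))
1/(Y(-90, 34) + W(-73)) = 1/((-37 + 41*34)/((-1 + 34)*(30 - 90)) + (5 - 73)) = 1/((-37 + 1394)/(33*(-60)) - 68) = 1/((1/33)*(-1/60)*1357 - 68) = 1/(-1357/1980 - 68) = 1/(-135997/1980) = -1980/135997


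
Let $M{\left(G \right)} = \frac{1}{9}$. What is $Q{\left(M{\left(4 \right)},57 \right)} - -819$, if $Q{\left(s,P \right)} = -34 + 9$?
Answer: $794$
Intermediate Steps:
$M{\left(G \right)} = \frac{1}{9}$
$Q{\left(s,P \right)} = -25$
$Q{\left(M{\left(4 \right)},57 \right)} - -819 = -25 - -819 = -25 + 819 = 794$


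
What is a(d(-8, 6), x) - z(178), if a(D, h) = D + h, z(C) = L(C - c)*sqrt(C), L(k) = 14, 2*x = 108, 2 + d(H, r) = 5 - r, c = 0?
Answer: 51 - 14*sqrt(178) ≈ -135.78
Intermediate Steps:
d(H, r) = 3 - r (d(H, r) = -2 + (5 - r) = 3 - r)
x = 54 (x = (1/2)*108 = 54)
z(C) = 14*sqrt(C)
a(d(-8, 6), x) - z(178) = ((3 - 1*6) + 54) - 14*sqrt(178) = ((3 - 6) + 54) - 14*sqrt(178) = (-3 + 54) - 14*sqrt(178) = 51 - 14*sqrt(178)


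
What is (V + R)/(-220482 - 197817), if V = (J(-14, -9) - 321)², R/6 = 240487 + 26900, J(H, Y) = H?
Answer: -245221/59757 ≈ -4.1036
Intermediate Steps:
R = 1604322 (R = 6*(240487 + 26900) = 6*267387 = 1604322)
V = 112225 (V = (-14 - 321)² = (-335)² = 112225)
(V + R)/(-220482 - 197817) = (112225 + 1604322)/(-220482 - 197817) = 1716547/(-418299) = 1716547*(-1/418299) = -245221/59757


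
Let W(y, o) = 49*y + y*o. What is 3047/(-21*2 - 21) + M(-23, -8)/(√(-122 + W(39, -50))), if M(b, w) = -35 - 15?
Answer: -3047/63 + 50*I*√161/161 ≈ -48.365 + 3.9406*I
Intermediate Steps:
W(y, o) = 49*y + o*y
M(b, w) = -50
3047/(-21*2 - 21) + M(-23, -8)/(√(-122 + W(39, -50))) = 3047/(-21*2 - 21) - 50/√(-122 + 39*(49 - 50)) = 3047/(-42 - 21) - 50/√(-122 + 39*(-1)) = 3047/(-63) - 50/√(-122 - 39) = 3047*(-1/63) - 50*(-I*√161/161) = -3047/63 - 50*(-I*√161/161) = -3047/63 - (-50)*I*√161/161 = -3047/63 + 50*I*√161/161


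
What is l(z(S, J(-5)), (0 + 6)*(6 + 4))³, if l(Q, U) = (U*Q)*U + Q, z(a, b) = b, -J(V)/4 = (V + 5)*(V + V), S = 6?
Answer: 0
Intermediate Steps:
J(V) = -8*V*(5 + V) (J(V) = -4*(V + 5)*(V + V) = -4*(5 + V)*2*V = -8*V*(5 + V))
l(Q, U) = Q + Q*U² (l(Q, U) = (Q*U)*U + Q = Q*U² + Q = Q + Q*U²)
l(z(S, J(-5)), (0 + 6)*(6 + 4))³ = ((-8*(-5)*(5 - 5))*(1 + ((0 + 6)*(6 + 4))²))³ = ((-8*(-5)*0)*(1 + (6*10)²))³ = (0*(1 + 60²))³ = (0*(1 + 3600))³ = (0*3601)³ = 0³ = 0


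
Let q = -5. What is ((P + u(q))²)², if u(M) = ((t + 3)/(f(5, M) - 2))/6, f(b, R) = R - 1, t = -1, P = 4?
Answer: 81450625/331776 ≈ 245.50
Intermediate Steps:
f(b, R) = -1 + R
u(M) = 1/(3*(-3 + M)) (u(M) = ((-1 + 3)/((-1 + M) - 2))/6 = (2/(-3 + M))*(⅙) = 1/(3*(-3 + M)))
((P + u(q))²)² = ((4 + 1/(3*(-3 - 5)))²)² = ((4 + (⅓)/(-8))²)² = ((4 + (⅓)*(-⅛))²)² = ((4 - 1/24)²)² = ((95/24)²)² = (9025/576)² = 81450625/331776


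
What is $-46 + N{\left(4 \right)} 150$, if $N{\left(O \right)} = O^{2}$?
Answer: $2354$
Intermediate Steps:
$-46 + N{\left(4 \right)} 150 = -46 + 4^{2} \cdot 150 = -46 + 16 \cdot 150 = -46 + 2400 = 2354$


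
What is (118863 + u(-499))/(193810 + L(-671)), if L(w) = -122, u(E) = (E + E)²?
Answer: 1114867/193688 ≈ 5.7560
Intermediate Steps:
u(E) = 4*E² (u(E) = (2*E)² = 4*E²)
(118863 + u(-499))/(193810 + L(-671)) = (118863 + 4*(-499)²)/(193810 - 122) = (118863 + 4*249001)/193688 = (118863 + 996004)*(1/193688) = 1114867*(1/193688) = 1114867/193688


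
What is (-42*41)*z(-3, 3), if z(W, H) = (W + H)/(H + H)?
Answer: 0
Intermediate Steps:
z(W, H) = (H + W)/(2*H) (z(W, H) = (H + W)/((2*H)) = (H + W)*(1/(2*H)) = (H + W)/(2*H))
(-42*41)*z(-3, 3) = (-42*41)*((½)*(3 - 3)/3) = -861*0/3 = -1722*0 = 0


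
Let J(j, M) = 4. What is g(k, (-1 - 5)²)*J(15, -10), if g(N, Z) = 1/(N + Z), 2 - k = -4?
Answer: 2/21 ≈ 0.095238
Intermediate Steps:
k = 6 (k = 2 - 1*(-4) = 2 + 4 = 6)
g(k, (-1 - 5)²)*J(15, -10) = 4/(6 + (-1 - 5)²) = 4/(6 + (-6)²) = 4/(6 + 36) = 4/42 = (1/42)*4 = 2/21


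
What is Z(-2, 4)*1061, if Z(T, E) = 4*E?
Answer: 16976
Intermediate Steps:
Z(-2, 4)*1061 = (4*4)*1061 = 16*1061 = 16976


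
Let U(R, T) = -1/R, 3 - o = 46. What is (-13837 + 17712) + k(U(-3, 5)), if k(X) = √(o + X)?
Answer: 3875 + 8*I*√6/3 ≈ 3875.0 + 6.532*I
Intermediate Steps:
o = -43 (o = 3 - 1*46 = 3 - 46 = -43)
k(X) = √(-43 + X)
(-13837 + 17712) + k(U(-3, 5)) = (-13837 + 17712) + √(-43 - 1/(-3)) = 3875 + √(-43 - 1*(-⅓)) = 3875 + √(-43 + ⅓) = 3875 + √(-128/3) = 3875 + 8*I*√6/3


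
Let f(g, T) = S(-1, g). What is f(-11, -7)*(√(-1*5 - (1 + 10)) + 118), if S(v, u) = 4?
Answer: 472 + 16*I ≈ 472.0 + 16.0*I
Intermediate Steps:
f(g, T) = 4
f(-11, -7)*(√(-1*5 - (1 + 10)) + 118) = 4*(√(-1*5 - (1 + 10)) + 118) = 4*(√(-5 - 1*11) + 118) = 4*(√(-5 - 11) + 118) = 4*(√(-16) + 118) = 4*(4*I + 118) = 4*(118 + 4*I) = 472 + 16*I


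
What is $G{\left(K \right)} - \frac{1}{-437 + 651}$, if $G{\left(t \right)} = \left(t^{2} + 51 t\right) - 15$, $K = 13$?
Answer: $\frac{174837}{214} \approx 817.0$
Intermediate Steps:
$G{\left(t \right)} = -15 + t^{2} + 51 t$
$G{\left(K \right)} - \frac{1}{-437 + 651} = \left(-15 + 13^{2} + 51 \cdot 13\right) - \frac{1}{-437 + 651} = \left(-15 + 169 + 663\right) - \frac{1}{214} = 817 - \frac{1}{214} = \frac{174837}{214}$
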